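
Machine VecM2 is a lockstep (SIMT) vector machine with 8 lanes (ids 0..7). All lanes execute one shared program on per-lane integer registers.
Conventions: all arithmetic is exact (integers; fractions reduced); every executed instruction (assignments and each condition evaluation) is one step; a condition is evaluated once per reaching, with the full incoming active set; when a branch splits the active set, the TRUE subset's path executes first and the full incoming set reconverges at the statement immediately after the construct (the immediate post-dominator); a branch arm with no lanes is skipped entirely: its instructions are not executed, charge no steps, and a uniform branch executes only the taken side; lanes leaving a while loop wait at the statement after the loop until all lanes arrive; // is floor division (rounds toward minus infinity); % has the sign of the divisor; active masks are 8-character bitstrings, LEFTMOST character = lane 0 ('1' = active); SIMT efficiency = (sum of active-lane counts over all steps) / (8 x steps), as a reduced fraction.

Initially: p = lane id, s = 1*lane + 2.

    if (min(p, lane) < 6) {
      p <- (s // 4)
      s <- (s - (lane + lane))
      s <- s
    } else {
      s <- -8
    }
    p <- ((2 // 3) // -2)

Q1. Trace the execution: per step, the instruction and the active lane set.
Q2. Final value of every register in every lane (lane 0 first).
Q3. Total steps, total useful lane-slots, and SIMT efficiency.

step 0: eval (min(p, lane) < 6)      11111111
step 1: p <- (s // 4)                11111100
step 2: s <- (s - (lane + lane))     11111100
step 3: s <- s                       11111100
step 4: s <- -8                      00000011
step 5: p <- ((2 // 3) // -2)        11111111

Answer: 6 steps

p: 0,0,0,0,0,0,0,0
s: 2,1,0,-1,-2,-3,-8,-8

steps = 6; useful = 36; efficiency = 36/48 = 3/4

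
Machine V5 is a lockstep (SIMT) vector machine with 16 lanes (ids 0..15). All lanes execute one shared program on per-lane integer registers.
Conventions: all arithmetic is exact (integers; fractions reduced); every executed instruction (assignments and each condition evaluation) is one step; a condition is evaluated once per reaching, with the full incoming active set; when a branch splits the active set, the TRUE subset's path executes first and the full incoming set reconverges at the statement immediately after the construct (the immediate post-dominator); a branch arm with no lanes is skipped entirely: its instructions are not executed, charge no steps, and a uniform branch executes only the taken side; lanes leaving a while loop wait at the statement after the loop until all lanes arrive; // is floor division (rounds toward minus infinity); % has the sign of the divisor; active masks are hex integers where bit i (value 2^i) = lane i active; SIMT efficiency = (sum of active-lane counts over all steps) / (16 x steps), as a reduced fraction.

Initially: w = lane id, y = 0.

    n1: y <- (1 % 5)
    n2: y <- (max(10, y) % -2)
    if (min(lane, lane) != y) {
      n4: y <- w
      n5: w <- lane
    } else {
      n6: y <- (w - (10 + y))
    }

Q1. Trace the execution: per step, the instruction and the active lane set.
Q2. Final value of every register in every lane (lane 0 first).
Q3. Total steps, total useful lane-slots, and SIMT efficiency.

step 0: y <- (1 % 5)                 0xffff
step 1: y <- (max(10, y) % -2)       0xffff
step 2: eval (min(lane, lane) != y)  0xffff
step 3: y <- w                       0xfffe
step 4: w <- lane                    0xfffe
step 5: y <- (w - (10 + y))          0x0001

Answer: 6 steps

w: 0,1,2,3,4,5,6,7,8,9,10,11,12,13,14,15
y: -10,1,2,3,4,5,6,7,8,9,10,11,12,13,14,15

steps = 6; useful = 79; efficiency = 79/96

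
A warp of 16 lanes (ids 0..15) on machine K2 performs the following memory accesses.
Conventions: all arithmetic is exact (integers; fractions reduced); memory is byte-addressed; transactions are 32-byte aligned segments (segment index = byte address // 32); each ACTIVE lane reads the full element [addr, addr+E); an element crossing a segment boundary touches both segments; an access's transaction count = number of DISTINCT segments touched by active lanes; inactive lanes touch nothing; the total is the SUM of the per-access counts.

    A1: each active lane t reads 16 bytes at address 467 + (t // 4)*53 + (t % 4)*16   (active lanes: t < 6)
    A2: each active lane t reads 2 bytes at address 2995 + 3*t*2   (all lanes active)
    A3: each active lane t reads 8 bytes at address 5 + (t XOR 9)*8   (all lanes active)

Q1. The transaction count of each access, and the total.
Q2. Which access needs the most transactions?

A1: 4 transactions
A2: 4 transactions
A3: 5 transactions

Answer: 4,4,5; total 13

Answer: A3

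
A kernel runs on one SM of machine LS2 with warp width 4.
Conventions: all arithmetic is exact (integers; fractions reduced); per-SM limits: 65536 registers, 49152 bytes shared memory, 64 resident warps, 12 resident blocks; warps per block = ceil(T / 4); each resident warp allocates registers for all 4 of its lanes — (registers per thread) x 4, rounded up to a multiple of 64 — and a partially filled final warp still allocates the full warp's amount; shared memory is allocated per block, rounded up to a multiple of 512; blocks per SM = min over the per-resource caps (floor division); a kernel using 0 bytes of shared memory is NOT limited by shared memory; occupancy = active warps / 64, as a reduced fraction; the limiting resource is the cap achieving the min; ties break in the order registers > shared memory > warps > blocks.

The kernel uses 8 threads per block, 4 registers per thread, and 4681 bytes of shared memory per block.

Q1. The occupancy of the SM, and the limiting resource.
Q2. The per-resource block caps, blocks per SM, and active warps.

Answer: occupancy 9/32, limited by shared memory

registers: 512 blocks
shared memory: 9 blocks
warps: 32 blocks
blocks: 12 blocks

Answer: 9 blocks, 18 active warps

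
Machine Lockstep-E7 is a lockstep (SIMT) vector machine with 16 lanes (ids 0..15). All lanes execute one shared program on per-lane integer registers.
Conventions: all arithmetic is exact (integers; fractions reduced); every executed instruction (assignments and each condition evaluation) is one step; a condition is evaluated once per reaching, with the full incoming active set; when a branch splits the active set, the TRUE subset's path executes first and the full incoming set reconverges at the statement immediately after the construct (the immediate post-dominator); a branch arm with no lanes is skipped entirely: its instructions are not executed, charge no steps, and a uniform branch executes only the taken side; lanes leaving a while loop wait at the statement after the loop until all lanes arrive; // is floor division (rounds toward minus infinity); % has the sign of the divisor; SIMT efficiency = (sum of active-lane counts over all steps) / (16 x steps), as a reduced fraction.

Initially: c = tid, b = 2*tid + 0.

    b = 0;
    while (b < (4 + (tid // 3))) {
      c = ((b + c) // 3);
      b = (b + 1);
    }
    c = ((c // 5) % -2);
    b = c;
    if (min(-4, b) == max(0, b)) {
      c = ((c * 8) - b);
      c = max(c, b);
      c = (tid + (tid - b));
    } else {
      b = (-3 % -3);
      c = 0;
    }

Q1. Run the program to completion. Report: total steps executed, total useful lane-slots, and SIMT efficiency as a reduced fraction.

Answer: 34 steps, 409 useful, 409/544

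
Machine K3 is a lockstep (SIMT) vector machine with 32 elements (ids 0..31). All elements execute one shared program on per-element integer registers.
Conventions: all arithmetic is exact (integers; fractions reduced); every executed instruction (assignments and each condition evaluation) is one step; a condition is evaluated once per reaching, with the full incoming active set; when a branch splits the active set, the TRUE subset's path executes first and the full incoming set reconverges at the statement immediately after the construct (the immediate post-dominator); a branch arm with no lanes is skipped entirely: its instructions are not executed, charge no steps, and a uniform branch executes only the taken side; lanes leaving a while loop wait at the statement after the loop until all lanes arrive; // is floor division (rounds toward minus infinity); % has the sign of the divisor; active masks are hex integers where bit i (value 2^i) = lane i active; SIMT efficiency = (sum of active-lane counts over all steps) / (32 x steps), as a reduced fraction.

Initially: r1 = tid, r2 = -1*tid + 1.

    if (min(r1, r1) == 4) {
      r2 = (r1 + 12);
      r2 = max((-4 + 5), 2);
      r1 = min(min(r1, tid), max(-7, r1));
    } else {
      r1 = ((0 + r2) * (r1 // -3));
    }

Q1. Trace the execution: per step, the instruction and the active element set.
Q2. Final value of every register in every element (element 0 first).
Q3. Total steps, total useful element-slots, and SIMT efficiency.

step 0: eval (min(r1, r1) == 4)      0xffffffff
step 1: r2 <- (r1 + 12)              0x00000010
step 2: r2 <- max((-4 + 5), 2)       0x00000010
step 3: r1 <- min(min(r1, tid), max(-7, r1)) 0x00000010
step 4: r1 <- ((0 + r2) * (r1 // -3)) 0xffffffef

Answer: 5 steps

r1: 0,0,1,2,4,8,10,18,21,24,36,40,44,60,65,70,90,96,102,126,133,140,168,176,184,216,225,234,270,280,290,330
r2: 1,0,-1,-2,2,-4,-5,-6,-7,-8,-9,-10,-11,-12,-13,-14,-15,-16,-17,-18,-19,-20,-21,-22,-23,-24,-25,-26,-27,-28,-29,-30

steps = 5; useful = 66; efficiency = 66/160 = 33/80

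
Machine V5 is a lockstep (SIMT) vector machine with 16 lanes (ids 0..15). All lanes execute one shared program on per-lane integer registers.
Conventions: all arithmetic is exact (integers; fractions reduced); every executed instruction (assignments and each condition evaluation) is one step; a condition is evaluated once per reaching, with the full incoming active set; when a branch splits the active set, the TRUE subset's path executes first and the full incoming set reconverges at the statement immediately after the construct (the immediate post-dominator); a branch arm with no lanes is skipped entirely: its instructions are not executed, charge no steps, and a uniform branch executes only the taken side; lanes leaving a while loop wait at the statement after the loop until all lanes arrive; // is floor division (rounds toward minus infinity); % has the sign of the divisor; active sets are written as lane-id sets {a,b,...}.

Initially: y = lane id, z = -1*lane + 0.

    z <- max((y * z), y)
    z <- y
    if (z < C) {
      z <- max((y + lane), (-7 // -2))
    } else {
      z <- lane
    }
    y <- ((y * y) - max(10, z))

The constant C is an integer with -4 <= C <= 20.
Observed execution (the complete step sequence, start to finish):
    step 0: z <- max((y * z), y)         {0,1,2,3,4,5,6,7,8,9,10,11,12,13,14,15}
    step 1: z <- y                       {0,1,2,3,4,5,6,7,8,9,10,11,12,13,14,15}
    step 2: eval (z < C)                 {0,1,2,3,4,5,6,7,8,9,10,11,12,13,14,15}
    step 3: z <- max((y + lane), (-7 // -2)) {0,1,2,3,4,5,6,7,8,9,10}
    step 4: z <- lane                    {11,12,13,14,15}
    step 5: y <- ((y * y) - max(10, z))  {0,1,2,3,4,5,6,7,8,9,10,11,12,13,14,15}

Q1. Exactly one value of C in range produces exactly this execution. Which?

Answer: C = 11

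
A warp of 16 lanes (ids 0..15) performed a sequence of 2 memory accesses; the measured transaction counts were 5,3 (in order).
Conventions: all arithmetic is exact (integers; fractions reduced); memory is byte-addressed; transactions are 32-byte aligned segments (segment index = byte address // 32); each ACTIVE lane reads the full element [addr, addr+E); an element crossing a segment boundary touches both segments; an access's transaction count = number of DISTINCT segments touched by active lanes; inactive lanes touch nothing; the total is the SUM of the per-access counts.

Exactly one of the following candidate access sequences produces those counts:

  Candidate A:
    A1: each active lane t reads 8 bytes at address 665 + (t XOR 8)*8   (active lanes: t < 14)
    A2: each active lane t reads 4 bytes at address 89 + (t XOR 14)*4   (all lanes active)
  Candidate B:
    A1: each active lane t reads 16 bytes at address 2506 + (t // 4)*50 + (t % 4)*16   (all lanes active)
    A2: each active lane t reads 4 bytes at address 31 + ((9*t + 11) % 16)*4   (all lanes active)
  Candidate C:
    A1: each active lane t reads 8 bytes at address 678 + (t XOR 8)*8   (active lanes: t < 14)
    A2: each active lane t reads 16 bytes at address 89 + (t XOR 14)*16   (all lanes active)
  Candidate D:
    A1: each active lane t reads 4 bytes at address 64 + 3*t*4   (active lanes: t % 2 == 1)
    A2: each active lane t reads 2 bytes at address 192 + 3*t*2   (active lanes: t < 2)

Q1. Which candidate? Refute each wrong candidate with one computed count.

B: A1 gives 7 transactions, not 5
C: A2 gives 9 transactions, not 3
D: A1 gives 6 transactions, not 5
A: all counts match (5,3)

Answer: A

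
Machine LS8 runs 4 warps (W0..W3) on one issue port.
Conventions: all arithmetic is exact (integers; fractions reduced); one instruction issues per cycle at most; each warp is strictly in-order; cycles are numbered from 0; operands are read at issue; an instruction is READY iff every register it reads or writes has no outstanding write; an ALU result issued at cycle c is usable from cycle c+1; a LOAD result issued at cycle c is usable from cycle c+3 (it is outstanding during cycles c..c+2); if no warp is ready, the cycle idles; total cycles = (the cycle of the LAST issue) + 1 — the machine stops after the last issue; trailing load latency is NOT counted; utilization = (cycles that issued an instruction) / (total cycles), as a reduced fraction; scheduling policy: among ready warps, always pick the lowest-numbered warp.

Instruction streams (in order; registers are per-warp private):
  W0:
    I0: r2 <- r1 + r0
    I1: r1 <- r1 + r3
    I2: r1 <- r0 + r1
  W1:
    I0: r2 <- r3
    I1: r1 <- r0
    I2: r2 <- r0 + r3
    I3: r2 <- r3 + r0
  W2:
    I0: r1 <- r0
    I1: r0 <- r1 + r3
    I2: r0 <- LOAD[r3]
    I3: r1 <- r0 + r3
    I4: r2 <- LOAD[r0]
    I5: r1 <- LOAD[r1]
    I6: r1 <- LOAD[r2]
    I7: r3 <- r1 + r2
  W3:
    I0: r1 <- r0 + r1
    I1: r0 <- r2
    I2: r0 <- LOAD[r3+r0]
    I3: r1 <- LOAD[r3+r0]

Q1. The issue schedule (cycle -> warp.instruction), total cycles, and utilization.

cycle 0: W0.I0
cycle 1: W0.I1
cycle 2: W0.I2
cycle 3: W1.I0
cycle 4: W1.I1
cycle 5: W1.I2
cycle 6: W1.I3
cycle 7: W2.I0
cycle 8: W2.I1
cycle 9: W2.I2
cycle 10: W3.I0
cycle 11: W3.I1
cycle 12: W2.I3
cycle 13: W2.I4
cycle 14: W2.I5
cycle 15: W3.I2
cycle 16: idle
cycle 17: W2.I6
cycle 18: W3.I3
cycle 19: idle
cycle 20: W2.I7

Answer: 21 cycles, utilization 19/21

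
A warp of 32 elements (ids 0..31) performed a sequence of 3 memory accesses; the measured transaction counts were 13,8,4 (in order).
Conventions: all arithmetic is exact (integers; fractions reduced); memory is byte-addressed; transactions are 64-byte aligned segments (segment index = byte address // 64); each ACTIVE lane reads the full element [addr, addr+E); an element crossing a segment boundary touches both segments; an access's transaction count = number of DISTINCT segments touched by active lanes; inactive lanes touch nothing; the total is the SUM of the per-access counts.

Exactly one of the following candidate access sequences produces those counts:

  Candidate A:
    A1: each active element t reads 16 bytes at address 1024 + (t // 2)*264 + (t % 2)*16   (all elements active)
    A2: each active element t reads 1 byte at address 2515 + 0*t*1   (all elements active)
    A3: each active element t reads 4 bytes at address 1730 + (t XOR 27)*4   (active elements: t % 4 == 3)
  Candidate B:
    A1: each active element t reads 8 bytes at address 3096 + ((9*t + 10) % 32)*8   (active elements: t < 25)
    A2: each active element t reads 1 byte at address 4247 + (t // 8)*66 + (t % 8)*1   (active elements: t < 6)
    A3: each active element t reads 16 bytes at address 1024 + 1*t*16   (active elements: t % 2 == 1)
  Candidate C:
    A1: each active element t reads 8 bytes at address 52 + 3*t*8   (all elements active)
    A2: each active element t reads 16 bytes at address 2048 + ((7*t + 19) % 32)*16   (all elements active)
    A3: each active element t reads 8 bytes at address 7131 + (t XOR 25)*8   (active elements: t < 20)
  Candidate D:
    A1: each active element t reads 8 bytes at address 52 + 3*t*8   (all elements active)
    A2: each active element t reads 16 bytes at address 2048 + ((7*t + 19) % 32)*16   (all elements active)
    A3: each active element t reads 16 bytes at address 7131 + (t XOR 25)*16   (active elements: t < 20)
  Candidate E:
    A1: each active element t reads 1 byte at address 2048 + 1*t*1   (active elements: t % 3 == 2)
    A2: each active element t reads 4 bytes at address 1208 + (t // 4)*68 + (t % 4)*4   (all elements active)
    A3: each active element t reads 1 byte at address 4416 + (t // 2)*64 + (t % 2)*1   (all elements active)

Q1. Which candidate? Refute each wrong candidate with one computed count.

A: A1 gives 22 transactions, not 13
B: A1 gives 5 transactions, not 13
D: A3 gives 7 transactions, not 4
E: A1 gives 1 transaction, not 13
C: all counts match (13,8,4)

Answer: C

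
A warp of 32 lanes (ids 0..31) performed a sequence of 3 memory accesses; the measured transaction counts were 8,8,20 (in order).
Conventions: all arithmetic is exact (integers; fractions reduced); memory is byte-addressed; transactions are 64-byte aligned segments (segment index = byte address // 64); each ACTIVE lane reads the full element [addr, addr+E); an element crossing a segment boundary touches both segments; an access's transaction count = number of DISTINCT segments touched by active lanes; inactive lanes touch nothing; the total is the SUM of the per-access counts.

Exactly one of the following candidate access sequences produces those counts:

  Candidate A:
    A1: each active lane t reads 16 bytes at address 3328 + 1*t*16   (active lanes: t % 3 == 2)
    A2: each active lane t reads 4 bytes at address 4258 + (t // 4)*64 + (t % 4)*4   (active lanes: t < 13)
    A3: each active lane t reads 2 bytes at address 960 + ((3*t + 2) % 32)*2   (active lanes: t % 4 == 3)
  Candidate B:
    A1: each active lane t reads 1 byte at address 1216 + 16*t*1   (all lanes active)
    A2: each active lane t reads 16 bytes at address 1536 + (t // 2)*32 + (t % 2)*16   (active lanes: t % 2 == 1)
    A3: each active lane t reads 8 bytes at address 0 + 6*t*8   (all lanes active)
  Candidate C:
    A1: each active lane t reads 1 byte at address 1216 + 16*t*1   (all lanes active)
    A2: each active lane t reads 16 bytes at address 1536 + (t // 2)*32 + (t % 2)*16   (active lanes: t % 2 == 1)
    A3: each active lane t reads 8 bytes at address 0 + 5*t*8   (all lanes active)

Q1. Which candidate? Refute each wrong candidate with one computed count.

A: A2 gives 4 transactions, not 8
B: A3 gives 24 transactions, not 20
C: all counts match (8,8,20)

Answer: C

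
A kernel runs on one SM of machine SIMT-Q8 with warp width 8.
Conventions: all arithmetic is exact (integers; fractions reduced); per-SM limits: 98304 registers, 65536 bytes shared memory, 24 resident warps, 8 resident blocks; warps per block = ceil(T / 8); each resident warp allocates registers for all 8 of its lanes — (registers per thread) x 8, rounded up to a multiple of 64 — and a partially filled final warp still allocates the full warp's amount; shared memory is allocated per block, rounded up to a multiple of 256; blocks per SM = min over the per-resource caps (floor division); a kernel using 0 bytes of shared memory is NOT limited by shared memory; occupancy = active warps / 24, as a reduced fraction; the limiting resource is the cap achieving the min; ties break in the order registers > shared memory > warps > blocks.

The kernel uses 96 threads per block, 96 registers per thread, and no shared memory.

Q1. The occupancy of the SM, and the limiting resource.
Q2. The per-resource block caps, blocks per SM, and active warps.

Answer: occupancy 1, limited by warps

registers: 10 blocks
shared memory: no limit (kernel uses none)
warps: 2 blocks
blocks: 8 blocks

Answer: 2 blocks, 24 active warps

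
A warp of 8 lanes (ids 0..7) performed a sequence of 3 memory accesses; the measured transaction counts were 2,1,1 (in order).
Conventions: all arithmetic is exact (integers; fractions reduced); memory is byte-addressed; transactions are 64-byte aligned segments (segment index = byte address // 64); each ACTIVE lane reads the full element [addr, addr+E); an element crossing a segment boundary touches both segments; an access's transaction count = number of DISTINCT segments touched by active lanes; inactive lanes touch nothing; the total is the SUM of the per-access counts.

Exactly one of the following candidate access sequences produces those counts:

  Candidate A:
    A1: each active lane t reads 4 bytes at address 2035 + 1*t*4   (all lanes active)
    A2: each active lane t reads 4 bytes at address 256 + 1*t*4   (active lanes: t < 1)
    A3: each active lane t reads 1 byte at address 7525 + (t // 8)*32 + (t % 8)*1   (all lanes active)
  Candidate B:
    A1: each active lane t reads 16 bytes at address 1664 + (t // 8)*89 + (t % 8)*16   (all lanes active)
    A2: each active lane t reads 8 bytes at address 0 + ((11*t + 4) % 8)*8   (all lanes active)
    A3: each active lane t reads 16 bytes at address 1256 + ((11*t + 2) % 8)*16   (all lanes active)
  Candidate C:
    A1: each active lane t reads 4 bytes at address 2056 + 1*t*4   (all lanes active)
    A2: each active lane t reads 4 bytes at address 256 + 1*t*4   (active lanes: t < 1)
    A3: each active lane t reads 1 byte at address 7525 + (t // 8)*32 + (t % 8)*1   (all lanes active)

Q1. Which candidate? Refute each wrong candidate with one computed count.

B: A3 gives 3 transactions, not 1
C: A1 gives 1 transaction, not 2
A: all counts match (2,1,1)

Answer: A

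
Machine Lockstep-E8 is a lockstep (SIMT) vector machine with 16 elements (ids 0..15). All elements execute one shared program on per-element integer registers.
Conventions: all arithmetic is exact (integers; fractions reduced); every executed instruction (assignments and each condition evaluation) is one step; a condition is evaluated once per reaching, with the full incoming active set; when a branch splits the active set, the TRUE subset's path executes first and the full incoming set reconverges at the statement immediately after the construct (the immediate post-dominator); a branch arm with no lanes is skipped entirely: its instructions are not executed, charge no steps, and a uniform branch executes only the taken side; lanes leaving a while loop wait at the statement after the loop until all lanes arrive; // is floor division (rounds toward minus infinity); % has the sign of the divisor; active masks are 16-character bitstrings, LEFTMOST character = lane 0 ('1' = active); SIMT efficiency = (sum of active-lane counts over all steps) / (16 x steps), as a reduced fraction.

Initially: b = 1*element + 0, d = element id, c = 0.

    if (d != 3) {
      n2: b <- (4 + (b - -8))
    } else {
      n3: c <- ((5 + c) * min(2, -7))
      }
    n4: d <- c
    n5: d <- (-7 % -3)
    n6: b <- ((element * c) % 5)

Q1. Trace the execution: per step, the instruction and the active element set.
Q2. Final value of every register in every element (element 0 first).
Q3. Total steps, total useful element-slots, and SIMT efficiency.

step 0: eval (d != 3)                1111111111111111
step 1: b <- (4 + (b - -8))          1110111111111111
step 2: c <- ((5 + c) * min(2, -7))  0001000000000000
step 3: d <- c                       1111111111111111
step 4: d <- (-7 % -3)               1111111111111111
step 5: b <- ((element * c) % 5)     1111111111111111

Answer: 6 steps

b: 0,0,0,0,0,0,0,0,0,0,0,0,0,0,0,0
d: -1,-1,-1,-1,-1,-1,-1,-1,-1,-1,-1,-1,-1,-1,-1,-1
c: 0,0,0,-35,0,0,0,0,0,0,0,0,0,0,0,0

steps = 6; useful = 80; efficiency = 80/96 = 5/6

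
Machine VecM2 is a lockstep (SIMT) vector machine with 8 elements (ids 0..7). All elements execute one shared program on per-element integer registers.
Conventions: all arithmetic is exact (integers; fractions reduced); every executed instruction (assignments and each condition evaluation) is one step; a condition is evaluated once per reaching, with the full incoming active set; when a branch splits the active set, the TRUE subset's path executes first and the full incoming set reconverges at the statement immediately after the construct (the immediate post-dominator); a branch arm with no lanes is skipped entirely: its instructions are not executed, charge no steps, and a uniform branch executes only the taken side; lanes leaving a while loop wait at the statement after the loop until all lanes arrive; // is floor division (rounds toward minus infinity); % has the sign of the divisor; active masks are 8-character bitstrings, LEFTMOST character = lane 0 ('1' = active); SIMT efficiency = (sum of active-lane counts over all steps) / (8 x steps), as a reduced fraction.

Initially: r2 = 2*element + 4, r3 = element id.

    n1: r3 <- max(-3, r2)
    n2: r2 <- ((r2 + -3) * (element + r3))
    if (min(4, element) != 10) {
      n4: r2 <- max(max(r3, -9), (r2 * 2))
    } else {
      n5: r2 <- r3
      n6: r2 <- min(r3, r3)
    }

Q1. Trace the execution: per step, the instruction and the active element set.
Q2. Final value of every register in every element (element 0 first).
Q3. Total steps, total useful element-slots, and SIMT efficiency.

step 0: r3 <- max(-3, r2)            11111111
step 1: r2 <- ((r2 + -3) * (element + r3)) 11111111
step 2: eval (min(4, element) != 10) 11111111
step 3: r2 <- max(max(r3, -9), (r2 * 2)) 11111111

Answer: 4 steps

r2: 8,42,100,182,288,418,572,750
r3: 4,6,8,10,12,14,16,18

steps = 4; useful = 32; efficiency = 32/32 = 1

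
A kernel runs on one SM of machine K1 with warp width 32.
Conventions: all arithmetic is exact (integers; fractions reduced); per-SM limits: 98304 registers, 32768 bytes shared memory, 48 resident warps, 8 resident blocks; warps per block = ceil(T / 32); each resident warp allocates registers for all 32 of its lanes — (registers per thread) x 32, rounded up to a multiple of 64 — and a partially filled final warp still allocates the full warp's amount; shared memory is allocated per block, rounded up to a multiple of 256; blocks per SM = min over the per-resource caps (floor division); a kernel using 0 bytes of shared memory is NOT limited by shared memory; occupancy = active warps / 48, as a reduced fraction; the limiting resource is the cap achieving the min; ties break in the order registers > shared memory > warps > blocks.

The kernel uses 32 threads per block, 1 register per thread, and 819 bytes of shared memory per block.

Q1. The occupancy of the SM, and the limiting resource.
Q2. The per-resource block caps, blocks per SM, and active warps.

Answer: occupancy 1/6, limited by blocks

registers: 1536 blocks
shared memory: 32 blocks
warps: 48 blocks
blocks: 8 blocks

Answer: 8 blocks, 8 active warps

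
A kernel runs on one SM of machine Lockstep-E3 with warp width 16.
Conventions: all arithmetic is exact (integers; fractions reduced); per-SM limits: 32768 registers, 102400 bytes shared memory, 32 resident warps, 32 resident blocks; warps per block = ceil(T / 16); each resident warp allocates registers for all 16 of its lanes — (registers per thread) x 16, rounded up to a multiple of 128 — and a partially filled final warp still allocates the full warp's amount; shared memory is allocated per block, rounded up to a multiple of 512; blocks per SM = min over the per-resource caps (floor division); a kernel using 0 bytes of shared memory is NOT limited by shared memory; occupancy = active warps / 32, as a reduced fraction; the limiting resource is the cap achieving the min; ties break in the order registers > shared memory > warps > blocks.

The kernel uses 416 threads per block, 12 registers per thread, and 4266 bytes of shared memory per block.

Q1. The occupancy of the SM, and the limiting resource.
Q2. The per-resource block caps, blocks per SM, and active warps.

Answer: occupancy 13/16, limited by warps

registers: 4 blocks
shared memory: 22 blocks
warps: 1 block
blocks: 32 blocks

Answer: 1 block, 26 active warps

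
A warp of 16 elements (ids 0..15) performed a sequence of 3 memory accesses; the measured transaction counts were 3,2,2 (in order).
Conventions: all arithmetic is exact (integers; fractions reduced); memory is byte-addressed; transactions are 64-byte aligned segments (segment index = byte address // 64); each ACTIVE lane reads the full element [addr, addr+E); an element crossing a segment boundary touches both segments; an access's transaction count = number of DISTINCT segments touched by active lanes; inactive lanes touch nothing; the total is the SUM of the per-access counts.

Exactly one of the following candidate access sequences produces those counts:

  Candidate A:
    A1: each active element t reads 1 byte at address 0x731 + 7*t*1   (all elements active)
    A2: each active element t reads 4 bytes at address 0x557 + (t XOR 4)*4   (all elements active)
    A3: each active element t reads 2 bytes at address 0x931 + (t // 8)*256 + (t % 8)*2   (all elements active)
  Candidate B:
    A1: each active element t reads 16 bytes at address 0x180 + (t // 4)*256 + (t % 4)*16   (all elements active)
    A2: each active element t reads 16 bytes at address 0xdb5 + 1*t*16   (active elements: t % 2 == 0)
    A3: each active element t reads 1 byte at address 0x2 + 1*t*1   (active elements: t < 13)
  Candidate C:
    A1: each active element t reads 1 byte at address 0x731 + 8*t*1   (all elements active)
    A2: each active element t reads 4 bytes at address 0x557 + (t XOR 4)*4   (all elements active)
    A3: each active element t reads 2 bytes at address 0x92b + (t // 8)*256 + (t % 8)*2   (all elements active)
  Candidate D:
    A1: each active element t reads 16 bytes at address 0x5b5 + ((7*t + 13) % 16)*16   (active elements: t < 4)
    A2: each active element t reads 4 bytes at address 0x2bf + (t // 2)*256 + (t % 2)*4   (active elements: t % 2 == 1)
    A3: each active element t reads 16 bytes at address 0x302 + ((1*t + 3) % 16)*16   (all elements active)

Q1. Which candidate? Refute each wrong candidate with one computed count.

A: A3 gives 4 transactions, not 2
B: A1 gives 4 transactions, not 3
D: A1 gives 4 transactions, not 3
C: all counts match (3,2,2)

Answer: C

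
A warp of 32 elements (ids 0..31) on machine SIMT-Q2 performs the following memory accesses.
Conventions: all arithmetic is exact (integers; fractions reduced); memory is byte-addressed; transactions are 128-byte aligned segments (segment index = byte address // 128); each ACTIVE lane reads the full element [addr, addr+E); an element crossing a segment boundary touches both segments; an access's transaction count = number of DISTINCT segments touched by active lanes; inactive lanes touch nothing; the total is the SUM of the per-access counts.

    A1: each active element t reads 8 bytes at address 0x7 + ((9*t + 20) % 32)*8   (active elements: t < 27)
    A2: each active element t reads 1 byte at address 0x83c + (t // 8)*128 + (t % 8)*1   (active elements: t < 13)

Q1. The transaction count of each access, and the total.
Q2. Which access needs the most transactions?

A1: 3 transactions
A2: 2 transactions

Answer: 3,2; total 5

Answer: A1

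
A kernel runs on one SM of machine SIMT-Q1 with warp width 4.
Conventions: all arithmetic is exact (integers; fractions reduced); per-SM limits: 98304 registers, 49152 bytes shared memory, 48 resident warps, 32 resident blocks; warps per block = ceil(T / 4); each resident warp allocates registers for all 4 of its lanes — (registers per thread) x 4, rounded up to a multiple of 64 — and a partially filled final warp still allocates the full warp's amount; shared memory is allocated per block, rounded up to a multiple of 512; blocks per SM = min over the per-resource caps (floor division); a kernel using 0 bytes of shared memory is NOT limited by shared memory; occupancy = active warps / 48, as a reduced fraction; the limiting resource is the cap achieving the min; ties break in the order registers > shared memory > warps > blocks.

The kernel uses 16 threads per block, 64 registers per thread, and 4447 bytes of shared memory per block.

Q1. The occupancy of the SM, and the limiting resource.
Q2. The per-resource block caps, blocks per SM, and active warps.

Answer: occupancy 5/6, limited by shared memory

registers: 96 blocks
shared memory: 10 blocks
warps: 12 blocks
blocks: 32 blocks

Answer: 10 blocks, 40 active warps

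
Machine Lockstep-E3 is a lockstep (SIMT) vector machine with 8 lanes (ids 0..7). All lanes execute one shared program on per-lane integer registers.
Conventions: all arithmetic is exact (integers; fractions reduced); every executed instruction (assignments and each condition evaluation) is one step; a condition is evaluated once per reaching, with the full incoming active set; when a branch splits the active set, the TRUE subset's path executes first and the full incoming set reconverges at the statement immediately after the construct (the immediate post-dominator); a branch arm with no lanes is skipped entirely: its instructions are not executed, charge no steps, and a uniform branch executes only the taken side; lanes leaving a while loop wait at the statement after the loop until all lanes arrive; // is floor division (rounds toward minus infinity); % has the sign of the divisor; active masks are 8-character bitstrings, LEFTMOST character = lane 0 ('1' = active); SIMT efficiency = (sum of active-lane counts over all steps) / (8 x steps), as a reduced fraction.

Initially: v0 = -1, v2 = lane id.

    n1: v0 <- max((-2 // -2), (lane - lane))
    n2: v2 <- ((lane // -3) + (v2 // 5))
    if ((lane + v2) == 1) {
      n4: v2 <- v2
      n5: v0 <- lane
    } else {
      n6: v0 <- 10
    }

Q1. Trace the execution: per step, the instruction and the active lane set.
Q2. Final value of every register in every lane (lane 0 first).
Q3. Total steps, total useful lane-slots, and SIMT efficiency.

step 0: v0 <- max((-2 // -2), (lane - lane)) 11111111
step 1: v2 <- ((lane // -3) + (v2 // 5)) 11111111
step 2: eval ((lane + v2) == 1)      11111111
step 3: v2 <- v2                     00100000
step 4: v0 <- lane                   00100000
step 5: v0 <- 10                     11011111

Answer: 6 steps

v0: 10,10,2,10,10,10,10,10
v2: 0,-1,-1,-1,-2,-1,-1,-2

steps = 6; useful = 33; efficiency = 33/48 = 11/16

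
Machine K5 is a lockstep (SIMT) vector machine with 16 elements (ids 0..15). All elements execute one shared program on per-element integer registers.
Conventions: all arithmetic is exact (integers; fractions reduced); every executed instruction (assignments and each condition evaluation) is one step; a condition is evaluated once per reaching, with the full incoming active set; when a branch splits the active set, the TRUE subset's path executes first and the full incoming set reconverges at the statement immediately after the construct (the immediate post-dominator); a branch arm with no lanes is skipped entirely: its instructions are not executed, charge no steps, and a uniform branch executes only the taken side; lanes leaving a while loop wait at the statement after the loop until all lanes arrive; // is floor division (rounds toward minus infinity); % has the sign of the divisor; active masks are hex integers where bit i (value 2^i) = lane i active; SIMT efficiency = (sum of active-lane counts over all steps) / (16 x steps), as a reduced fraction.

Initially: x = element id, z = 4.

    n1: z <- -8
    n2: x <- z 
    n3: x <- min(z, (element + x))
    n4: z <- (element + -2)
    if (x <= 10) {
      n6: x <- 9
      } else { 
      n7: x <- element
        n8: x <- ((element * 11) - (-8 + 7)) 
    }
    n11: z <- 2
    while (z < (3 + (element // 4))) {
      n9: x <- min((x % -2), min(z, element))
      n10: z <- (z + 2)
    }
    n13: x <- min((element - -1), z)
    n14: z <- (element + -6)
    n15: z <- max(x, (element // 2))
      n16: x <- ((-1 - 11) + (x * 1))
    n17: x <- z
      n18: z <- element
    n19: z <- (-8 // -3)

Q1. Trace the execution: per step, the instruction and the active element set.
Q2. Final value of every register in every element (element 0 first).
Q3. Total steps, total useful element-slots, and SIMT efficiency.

step 0: z <- -8                      0xffff
step 1: x <- z                       0xffff
step 2: x <- min(z, (element + x))   0xffff
step 3: z <- (element + -2)          0xffff
step 4: eval (x <= 10)               0xffff
step 5: x <- 9                       0xffff
step 6: z <- 2                       0xffff
step 7: eval (z < (3 + (element // 4))) 0xffff
step 8: x <- min((x % -2), min(z, element)) 0xffff
step 9: z <- (z + 2)                 0xffff
step 10: eval (z < (3 + (element // 4))) 0xffff
step 11: x <- min((x % -2), min(z, element)) 0xff00
step 12: z <- (z + 2)                 0xff00
step 13: eval (z < (3 + (element // 4))) 0xff00
step 14: x <- min((element - -1), z)  0xffff
step 15: z <- (element + -6)          0xffff
step 16: z <- max(x, (element // 2))  0xffff
step 17: x <- ((-1 - 11) + (x * 1))   0xffff
step 18: x <- z                       0xffff
step 19: z <- element                 0xffff
step 20: z <- (-8 // -3)              0xffff

Answer: 21 steps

x: 1,2,3,4,4,4,4,4,6,6,6,6,6,6,7,7
z: 2,2,2,2,2,2,2,2,2,2,2,2,2,2,2,2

steps = 21; useful = 312; efficiency = 312/336 = 13/14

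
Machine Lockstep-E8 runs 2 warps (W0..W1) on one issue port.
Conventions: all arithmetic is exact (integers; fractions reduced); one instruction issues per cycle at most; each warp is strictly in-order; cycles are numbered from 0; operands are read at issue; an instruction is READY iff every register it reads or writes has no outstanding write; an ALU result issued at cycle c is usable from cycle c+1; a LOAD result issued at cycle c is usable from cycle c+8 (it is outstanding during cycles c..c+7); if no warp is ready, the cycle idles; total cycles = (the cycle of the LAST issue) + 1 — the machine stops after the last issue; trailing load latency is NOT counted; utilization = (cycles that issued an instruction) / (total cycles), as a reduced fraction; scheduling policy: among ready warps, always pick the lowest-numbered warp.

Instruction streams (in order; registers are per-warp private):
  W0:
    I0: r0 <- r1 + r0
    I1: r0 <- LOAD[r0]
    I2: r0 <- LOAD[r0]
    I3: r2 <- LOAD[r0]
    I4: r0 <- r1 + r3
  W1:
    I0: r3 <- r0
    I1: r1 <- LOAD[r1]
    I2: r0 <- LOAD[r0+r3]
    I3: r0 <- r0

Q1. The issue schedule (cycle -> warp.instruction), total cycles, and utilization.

cycle 0: W0.I0
cycle 1: W0.I1
cycle 2: W1.I0
cycle 3: W1.I1
cycle 4: W1.I2
cycle 5: idle
cycle 6: idle
cycle 7: idle
cycle 8: idle
cycle 9: W0.I2
cycle 10: idle
cycle 11: idle
cycle 12: W1.I3
cycle 13: idle
cycle 14: idle
cycle 15: idle
cycle 16: idle
cycle 17: W0.I3
cycle 18: W0.I4

Answer: 19 cycles, utilization 9/19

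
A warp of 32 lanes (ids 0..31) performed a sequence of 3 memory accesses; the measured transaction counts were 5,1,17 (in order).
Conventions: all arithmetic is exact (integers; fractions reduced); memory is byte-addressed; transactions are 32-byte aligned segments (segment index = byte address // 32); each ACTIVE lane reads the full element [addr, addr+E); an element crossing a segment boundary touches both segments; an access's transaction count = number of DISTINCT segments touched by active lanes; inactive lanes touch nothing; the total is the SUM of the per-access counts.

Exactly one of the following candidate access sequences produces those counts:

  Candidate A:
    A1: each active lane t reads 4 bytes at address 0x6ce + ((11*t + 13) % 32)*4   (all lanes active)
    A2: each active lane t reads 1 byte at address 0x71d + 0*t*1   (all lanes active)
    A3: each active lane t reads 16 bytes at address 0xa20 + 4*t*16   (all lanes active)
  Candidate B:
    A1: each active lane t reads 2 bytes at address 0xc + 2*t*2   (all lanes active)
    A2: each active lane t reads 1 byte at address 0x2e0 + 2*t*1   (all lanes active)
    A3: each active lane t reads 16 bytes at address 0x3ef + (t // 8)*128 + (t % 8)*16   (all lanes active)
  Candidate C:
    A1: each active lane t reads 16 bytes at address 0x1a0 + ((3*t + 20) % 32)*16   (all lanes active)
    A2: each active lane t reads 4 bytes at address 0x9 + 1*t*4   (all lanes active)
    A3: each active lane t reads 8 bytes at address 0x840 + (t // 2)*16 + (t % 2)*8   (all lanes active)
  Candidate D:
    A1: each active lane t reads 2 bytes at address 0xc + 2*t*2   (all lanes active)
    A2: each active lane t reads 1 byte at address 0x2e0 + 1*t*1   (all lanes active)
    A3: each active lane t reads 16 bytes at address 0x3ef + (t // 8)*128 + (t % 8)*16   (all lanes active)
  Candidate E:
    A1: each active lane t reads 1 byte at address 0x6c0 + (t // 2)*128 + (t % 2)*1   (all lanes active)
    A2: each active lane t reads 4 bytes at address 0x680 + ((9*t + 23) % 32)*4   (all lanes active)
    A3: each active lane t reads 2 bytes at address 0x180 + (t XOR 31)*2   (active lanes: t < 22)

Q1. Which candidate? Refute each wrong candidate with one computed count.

A: A3 gives 32 transactions, not 17
B: A2 gives 2 transactions, not 1
C: A1 gives 16 transactions, not 5
E: A1 gives 16 transactions, not 5
D: all counts match (5,1,17)

Answer: D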